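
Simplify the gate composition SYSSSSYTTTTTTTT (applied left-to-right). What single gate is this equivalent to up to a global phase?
S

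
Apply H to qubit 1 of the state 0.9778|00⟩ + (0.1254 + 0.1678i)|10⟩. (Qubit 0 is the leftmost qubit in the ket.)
0.6914|00⟩ + 0.6914|01⟩ + (0.08867 + 0.1187i)|10⟩ + (0.08867 + 0.1187i)|11⟩

H on qubit 1 mixes each pair of kets that differ only in qubit 1: amplitudes (a, b) of (|…0…⟩, |…1…⟩) become ((a + b)/√2, (a − b)/√2). Kets absent from the input have amplitude 0.
(|00⟩, |01⟩): (a, b) = (0.9778, 0) → (0.6914, 0.6914)
(|10⟩, |11⟩): (a, b) = ((0.1254 + 0.1678i), 0) → ((0.08867 + 0.1187i), (0.08867 + 0.1187i))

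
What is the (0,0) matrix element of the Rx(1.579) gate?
0.7042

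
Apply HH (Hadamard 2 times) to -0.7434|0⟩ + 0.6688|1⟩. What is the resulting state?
-0.7434|0⟩ + 0.6688|1⟩

H² = I, so an even number of Hadamards cancels: H^2 = I and the state is unchanged.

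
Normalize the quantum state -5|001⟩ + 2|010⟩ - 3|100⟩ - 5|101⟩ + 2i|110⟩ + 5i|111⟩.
-0.5213|001⟩ + 0.2085|010⟩ - 0.3128|100⟩ - 0.5213|101⟩ + 0.2085i|110⟩ + 0.5213i|111⟩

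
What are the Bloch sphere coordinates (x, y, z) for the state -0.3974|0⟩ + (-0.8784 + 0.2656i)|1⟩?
(0.6982, -0.2111, -0.6842)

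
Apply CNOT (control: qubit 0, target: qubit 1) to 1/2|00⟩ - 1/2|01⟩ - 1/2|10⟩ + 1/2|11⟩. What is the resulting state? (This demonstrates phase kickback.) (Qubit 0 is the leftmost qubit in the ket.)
1/2|00⟩ - 1/2|01⟩ + 1/2|10⟩ - 1/2|11⟩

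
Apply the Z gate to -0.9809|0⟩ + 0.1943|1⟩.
-0.9809|0⟩ - 0.1943|1⟩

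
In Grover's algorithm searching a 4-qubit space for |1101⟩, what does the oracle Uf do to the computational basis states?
Uf|x⟩ = -|x⟩ if x = 1101, else |x⟩ (phase flip on target)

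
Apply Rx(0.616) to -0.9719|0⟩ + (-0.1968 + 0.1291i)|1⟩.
(-0.887 + 0.05966i)|0⟩ + (-0.1875 + 0.4177i)|1⟩

Rx(0.616) = [[cos(θ/2), −i·sin(θ/2)], [−i·sin(θ/2), cos(θ/2)]]; θ = 0.616, cos(θ/2) ≈ 0.952942, sin(θ/2) ≈ 0.303153.
With a = amp(|0⟩) = -0.9719 and b = amp(|1⟩) = (-0.1968 + 0.1291i):
new amp(|0⟩) = (0.952942)·a + (-0.303153i)·b = (-0.887 + 0.05966i)
new amp(|1⟩) = (-0.303153i)·a + (0.952942)·b = (-0.1875 + 0.4177i)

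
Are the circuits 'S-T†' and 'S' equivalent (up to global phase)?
No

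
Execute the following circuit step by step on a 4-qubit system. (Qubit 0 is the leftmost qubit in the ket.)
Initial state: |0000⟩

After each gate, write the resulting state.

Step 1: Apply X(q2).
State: |0010⟩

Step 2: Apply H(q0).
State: 1/√2|0010⟩ + 1/√2|1010⟩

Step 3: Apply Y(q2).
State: -(1/√2)i|0000⟩ - (1/√2)i|1000⟩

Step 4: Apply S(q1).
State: -(1/√2)i|0000⟩ - (1/√2)i|1000⟩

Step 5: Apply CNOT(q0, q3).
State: -(1/√2)i|0000⟩ - (1/√2)i|1001⟩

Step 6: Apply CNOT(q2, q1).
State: -(1/√2)i|0000⟩ - (1/√2)i|1001⟩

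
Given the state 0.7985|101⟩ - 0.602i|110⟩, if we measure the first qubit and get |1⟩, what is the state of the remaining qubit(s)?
0.7985|01⟩ - 0.602i|10⟩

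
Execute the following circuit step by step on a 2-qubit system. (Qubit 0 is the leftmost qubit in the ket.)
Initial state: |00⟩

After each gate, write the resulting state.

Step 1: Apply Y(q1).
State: i|01⟩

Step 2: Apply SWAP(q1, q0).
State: i|10⟩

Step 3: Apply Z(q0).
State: -i|10⟩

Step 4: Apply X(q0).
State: -i|00⟩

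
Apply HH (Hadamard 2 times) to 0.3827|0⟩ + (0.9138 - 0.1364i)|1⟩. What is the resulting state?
0.3827|0⟩ + (0.9138 - 0.1364i)|1⟩

H² = I, so an even number of Hadamards cancels: H^2 = I and the state is unchanged.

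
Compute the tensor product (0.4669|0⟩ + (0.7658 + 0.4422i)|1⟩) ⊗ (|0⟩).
0.4669|00⟩ + (0.7658 + 0.4422i)|10⟩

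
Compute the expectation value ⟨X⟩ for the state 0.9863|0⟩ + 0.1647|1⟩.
0.3249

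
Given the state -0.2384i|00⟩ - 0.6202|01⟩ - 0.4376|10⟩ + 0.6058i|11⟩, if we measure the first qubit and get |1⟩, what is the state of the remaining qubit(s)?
-0.5856|0⟩ + 0.8106i|1⟩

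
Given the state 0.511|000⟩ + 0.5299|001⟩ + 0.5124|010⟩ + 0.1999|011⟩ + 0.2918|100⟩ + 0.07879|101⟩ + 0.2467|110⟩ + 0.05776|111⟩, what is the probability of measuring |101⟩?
0.006208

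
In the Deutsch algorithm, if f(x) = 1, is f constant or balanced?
Constant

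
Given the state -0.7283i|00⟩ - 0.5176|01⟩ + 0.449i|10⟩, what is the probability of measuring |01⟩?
0.2679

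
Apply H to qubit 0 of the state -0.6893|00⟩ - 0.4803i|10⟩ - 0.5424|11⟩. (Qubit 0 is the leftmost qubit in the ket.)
(-0.4874 - 0.3396i)|00⟩ - 0.3835|01⟩ + (-0.4874 + 0.3396i)|10⟩ + 0.3835|11⟩

H on qubit 0 mixes each pair of kets that differ only in qubit 0: amplitudes (a, b) of (|…0…⟩, |…1…⟩) become ((a + b)/√2, (a − b)/√2). Kets absent from the input have amplitude 0.
(|00⟩, |10⟩): (a, b) = (-0.6893, -0.4803i) → ((-0.4874 - 0.3396i), (-0.4874 + 0.3396i))
(|01⟩, |11⟩): (a, b) = (0, -0.5424) → (-0.3835, 0.3835)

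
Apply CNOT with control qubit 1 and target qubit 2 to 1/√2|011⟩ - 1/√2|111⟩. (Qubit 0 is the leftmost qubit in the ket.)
1/√2|010⟩ - 1/√2|110⟩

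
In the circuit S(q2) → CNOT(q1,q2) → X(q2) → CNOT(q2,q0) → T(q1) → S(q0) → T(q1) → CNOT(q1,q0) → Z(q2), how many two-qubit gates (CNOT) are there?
3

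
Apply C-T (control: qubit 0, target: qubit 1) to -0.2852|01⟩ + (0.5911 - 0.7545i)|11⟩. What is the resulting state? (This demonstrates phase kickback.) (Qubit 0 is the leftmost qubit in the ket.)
-0.2852|01⟩ + (0.9515 - 0.1155i)|11⟩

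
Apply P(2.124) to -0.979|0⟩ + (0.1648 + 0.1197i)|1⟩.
-0.979|0⟩ + (-0.1884 + 0.07733i)|1⟩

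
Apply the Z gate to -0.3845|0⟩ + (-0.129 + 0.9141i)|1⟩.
-0.3845|0⟩ + (0.129 - 0.9141i)|1⟩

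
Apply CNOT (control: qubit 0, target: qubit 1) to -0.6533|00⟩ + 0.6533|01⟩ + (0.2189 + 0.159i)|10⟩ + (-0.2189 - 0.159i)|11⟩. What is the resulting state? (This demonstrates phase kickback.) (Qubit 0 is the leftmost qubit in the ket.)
-0.6533|00⟩ + 0.6533|01⟩ + (-0.2189 - 0.159i)|10⟩ + (0.2189 + 0.159i)|11⟩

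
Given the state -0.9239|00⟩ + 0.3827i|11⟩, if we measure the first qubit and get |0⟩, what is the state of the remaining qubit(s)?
-|0⟩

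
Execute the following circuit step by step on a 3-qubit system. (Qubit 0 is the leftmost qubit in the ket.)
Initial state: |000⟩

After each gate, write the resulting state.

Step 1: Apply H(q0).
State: 1/√2|000⟩ + 1/√2|100⟩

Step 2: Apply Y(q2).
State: (1/√2)i|001⟩ + (1/√2)i|101⟩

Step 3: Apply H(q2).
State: (1/2)i|000⟩ - (1/2)i|001⟩ + (1/2)i|100⟩ - (1/2)i|101⟩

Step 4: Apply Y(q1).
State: -1/2|010⟩ + 1/2|011⟩ - 1/2|110⟩ + 1/2|111⟩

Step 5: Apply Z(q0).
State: -1/2|010⟩ + 1/2|011⟩ + 1/2|110⟩ - 1/2|111⟩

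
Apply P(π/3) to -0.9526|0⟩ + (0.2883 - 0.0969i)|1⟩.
-0.9526|0⟩ + (0.2281 + 0.2012i)|1⟩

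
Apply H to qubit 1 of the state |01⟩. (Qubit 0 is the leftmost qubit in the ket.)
1/√2|00⟩ - 1/√2|01⟩

H on qubit 1 mixes each pair of kets that differ only in qubit 1: amplitudes (a, b) of (|…0…⟩, |…1…⟩) become ((a + b)/√2, (a − b)/√2). Kets absent from the input have amplitude 0.
(|00⟩, |01⟩): (a, b) = (0, 1) → (1/√2, -1/√2)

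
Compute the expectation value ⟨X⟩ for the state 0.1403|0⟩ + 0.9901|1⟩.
0.2778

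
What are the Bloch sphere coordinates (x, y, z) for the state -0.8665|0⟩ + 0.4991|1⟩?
(-0.8649, 0, 0.5017)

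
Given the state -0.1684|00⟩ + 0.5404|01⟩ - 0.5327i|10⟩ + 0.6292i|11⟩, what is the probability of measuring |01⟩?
0.292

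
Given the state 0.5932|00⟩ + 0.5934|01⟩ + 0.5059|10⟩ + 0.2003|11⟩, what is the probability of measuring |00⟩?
0.3519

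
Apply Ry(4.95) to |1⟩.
-0.6183|0⟩ - 0.7859|1⟩

Ry(4.95) = [[cos(θ/2), −sin(θ/2)], [sin(θ/2), cos(θ/2)]]; θ = 4.95, cos(θ/2) ≈ -0.785933, sin(θ/2) ≈ 0.618312.
With a = amp(|0⟩) = 0 and b = amp(|1⟩) = 1:
new amp(|0⟩) = (-0.785933)·a + (-0.618312)·b = -0.6183
new amp(|1⟩) = (0.618312)·a + (-0.785933)·b = -0.7859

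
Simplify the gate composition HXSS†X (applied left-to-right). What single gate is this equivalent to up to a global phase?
H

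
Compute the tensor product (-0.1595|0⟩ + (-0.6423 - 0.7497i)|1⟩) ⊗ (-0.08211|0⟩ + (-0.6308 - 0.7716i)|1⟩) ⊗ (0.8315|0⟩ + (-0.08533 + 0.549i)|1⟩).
0.01089|000⟩ + (-0.001118 + 0.00719i)|001⟩ + (0.08366 + 0.1023i)|010⟩ + (-0.07615 + 0.04473i)|011⟩ + (0.04385 + 0.05119i)|100⟩ + (-0.0383 + 0.0237i)|101⟩ + (-0.1441 + 0.8053i)|110⟩ + (-0.5169 - 0.1778i)|111⟩

amp(|b₁b₂…⟩) = product of the factor amplitudes for bits b₁, b₂, …; only kets whose every factor amplitude is nonzero survive.
|000⟩: (-0.1595)(-0.08211)(0.8315) = 0.01089
|001⟩: (-0.1595)(-0.08211)(-0.08533 + 0.549i) = (-0.001118 + 0.00719i)
|010⟩: (-0.1595)(-0.6308 - 0.7716i)(0.8315) = (0.08366 + 0.1023i)
|011⟩: (-0.1595)(-0.6308 - 0.7716i)(-0.08533 + 0.549i) = (-0.07615 + 0.04473i)
|100⟩: (-0.6423 - 0.7497i)(-0.08211)(0.8315) = (0.04385 + 0.05119i)
|101⟩: (-0.6423 - 0.7497i)(-0.08211)(-0.08533 + 0.549i) = (-0.0383 + 0.0237i)
|110⟩: (-0.6423 - 0.7497i)(-0.6308 - 0.7716i)(0.8315) = (-0.1441 + 0.8053i)
|111⟩: (-0.6423 - 0.7497i)(-0.6308 - 0.7716i)(-0.08533 + 0.549i) = (-0.5169 - 0.1778i)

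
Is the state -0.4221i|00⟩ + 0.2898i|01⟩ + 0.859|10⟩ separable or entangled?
Entangled

Writing the state as a|00⟩ + b|01⟩ + c|10⟩ + d|11⟩, it is a product state iff ad − bc = 0.
Here (a, b, c, d) = (-0.4221i, 0.2898i, 0.859, 0): ad − bc = (-0.4221i)(0) − (0.2898i)(0.859) = -0.2489i ≠ 0, so the state is entangled.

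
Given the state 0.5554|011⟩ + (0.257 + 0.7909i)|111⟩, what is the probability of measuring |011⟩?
0.3085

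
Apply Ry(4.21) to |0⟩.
-0.5092|0⟩ + 0.8607|1⟩

Ry(4.21) = [[cos(θ/2), −sin(θ/2)], [sin(θ/2), cos(θ/2)]]; θ = 4.21, cos(θ/2) ≈ -0.509156, sin(θ/2) ≈ 0.860674.
With a = amp(|0⟩) = 1 and b = amp(|1⟩) = 0:
new amp(|0⟩) = (-0.509156)·a + (-0.860674)·b = -0.5092
new amp(|1⟩) = (0.860674)·a + (-0.509156)·b = 0.8607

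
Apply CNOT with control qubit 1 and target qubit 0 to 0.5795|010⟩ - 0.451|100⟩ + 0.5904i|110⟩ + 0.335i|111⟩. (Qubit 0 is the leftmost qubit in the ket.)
0.5904i|010⟩ + 0.335i|011⟩ - 0.451|100⟩ + 0.5795|110⟩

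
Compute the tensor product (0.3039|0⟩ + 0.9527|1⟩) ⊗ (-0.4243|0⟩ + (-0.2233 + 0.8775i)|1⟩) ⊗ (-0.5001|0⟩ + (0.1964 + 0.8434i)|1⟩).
0.06449|000⟩ + (-0.02532 - 0.1088i)|001⟩ + (0.03394 - 0.1334i)|010⟩ + (-0.2382 - 0.004859i)|011⟩ + 0.2022|100⟩ + (-0.07939 - 0.3409i)|101⟩ + (0.1064 - 0.4181i)|110⟩ + (-0.7469 - 0.01523i)|111⟩

amp(|b₁b₂…⟩) = product of the factor amplitudes for bits b₁, b₂, …; only kets whose every factor amplitude is nonzero survive.
|000⟩: (0.3039)(-0.4243)(-0.5001) = 0.06449
|001⟩: (0.3039)(-0.4243)(0.1964 + 0.8434i) = (-0.02532 - 0.1088i)
|010⟩: (0.3039)(-0.2233 + 0.8775i)(-0.5001) = (0.03394 - 0.1334i)
|011⟩: (0.3039)(-0.2233 + 0.8775i)(0.1964 + 0.8434i) = (-0.2382 - 0.004859i)
|100⟩: (0.9527)(-0.4243)(-0.5001) = 0.2022
|101⟩: (0.9527)(-0.4243)(0.1964 + 0.8434i) = (-0.07939 - 0.3409i)
|110⟩: (0.9527)(-0.2233 + 0.8775i)(-0.5001) = (0.1064 - 0.4181i)
|111⟩: (0.9527)(-0.2233 + 0.8775i)(0.1964 + 0.8434i) = (-0.7469 - 0.01523i)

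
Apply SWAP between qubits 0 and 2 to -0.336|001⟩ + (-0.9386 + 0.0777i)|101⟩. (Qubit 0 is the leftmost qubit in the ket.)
-0.336|100⟩ + (-0.9386 + 0.0777i)|101⟩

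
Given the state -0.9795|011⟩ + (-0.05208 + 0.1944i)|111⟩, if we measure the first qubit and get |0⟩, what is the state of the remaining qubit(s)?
-|11⟩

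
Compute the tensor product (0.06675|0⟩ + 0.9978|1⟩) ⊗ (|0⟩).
0.06675|00⟩ + 0.9978|10⟩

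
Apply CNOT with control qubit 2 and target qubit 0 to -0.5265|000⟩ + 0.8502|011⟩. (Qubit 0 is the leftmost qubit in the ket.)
-0.5265|000⟩ + 0.8502|111⟩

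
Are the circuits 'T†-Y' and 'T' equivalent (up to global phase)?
No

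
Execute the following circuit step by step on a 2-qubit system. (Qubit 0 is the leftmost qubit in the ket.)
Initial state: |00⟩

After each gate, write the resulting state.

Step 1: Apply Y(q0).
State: i|10⟩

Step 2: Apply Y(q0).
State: |00⟩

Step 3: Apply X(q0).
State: |10⟩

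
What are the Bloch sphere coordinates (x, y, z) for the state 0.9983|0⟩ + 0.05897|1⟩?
(0.1177, 0, 0.9931)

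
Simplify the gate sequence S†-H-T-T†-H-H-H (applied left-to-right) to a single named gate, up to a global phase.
S†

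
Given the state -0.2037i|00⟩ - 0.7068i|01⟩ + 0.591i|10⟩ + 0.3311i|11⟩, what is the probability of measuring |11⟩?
0.1096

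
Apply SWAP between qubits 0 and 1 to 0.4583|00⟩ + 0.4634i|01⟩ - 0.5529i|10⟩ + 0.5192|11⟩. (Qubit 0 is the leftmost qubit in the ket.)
0.4583|00⟩ - 0.5529i|01⟩ + 0.4634i|10⟩ + 0.5192|11⟩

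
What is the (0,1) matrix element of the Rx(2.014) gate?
-0.8452i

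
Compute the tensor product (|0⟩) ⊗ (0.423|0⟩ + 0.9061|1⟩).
0.423|00⟩ + 0.9061|01⟩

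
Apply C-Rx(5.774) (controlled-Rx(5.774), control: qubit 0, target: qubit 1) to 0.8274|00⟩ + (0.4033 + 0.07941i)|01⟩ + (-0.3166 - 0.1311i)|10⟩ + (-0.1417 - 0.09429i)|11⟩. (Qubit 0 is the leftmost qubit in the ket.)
0.8274|00⟩ + (0.4033 + 0.07941i)|01⟩ + (0.2826 + 0.1626i)|10⟩ + (0.1041 + 0.171i)|11⟩

C-Rx(5.774) leaves the control-|0⟩ kets |00⟩, |01⟩ unchanged and applies Rx(5.774) to qubit 1 on the control-|1⟩ pair (|10⟩, |11⟩).
Rx(5.774) = [[cos(θ/2), −i·sin(θ/2)], [−i·sin(θ/2), cos(θ/2)]]; θ = 5.774, cos(θ/2) ≈ -0.967766, sin(θ/2) ≈ 0.251851.
With a = amp(|10⟩) = (-0.3166 - 0.1311i) and b = amp(|11⟩) = (-0.1417 - 0.09429i):
new amp(|10⟩) = (-0.967766)·a + (-0.251851i)·b = (0.2826 + 0.1626i)
new amp(|11⟩) = (-0.251851i)·a + (-0.967766)·b = (0.1041 + 0.171i)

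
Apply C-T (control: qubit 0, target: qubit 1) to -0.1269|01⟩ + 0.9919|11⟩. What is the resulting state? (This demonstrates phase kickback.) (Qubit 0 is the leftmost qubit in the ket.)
-0.1269|01⟩ + (0.7014 + 0.7014i)|11⟩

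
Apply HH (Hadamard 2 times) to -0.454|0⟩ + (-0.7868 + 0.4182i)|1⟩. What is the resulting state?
-0.454|0⟩ + (-0.7868 + 0.4182i)|1⟩

H² = I, so an even number of Hadamards cancels: H^2 = I and the state is unchanged.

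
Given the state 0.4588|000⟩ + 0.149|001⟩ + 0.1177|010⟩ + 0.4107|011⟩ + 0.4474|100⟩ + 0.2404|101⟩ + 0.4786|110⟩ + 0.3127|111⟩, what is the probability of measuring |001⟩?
0.0222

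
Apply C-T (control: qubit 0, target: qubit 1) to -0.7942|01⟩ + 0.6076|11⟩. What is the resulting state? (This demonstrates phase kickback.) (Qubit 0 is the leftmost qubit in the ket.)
-0.7942|01⟩ + (0.4296 + 0.4296i)|11⟩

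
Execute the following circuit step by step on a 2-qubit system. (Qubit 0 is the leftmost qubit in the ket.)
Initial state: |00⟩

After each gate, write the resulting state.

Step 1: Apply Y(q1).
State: i|01⟩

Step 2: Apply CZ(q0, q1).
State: i|01⟩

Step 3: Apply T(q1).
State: (-1/√2 + (1/√2)i)|01⟩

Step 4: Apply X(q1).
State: (-1/√2 + (1/√2)i)|00⟩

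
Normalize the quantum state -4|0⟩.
-|0⟩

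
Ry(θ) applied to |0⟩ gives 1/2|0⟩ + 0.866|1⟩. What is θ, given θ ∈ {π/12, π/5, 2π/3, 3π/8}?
2π/3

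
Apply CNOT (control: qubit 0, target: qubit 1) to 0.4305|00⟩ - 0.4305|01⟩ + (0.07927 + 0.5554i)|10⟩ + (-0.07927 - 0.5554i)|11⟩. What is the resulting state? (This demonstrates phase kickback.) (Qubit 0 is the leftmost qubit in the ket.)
0.4305|00⟩ - 0.4305|01⟩ + (-0.07927 - 0.5554i)|10⟩ + (0.07927 + 0.5554i)|11⟩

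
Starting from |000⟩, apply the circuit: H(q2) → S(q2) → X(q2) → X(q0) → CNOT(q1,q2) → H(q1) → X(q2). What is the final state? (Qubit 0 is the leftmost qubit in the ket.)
1/2|100⟩ + (1/2)i|101⟩ + 1/2|110⟩ + (1/2)i|111⟩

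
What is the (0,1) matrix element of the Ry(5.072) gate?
-0.5692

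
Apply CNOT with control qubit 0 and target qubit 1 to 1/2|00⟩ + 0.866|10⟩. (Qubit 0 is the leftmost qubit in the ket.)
1/2|00⟩ + 0.866|11⟩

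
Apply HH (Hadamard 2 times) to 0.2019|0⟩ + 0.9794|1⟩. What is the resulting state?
0.2019|0⟩ + 0.9794|1⟩

H² = I, so an even number of Hadamards cancels: H^2 = I and the state is unchanged.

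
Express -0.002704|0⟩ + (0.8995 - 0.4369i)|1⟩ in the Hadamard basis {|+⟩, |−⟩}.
(0.6341 - 0.3089i)|+⟩ + (-0.638 + 0.3089i)|−⟩

With |ψ⟩ = α|0⟩ + β|1⟩, the Hadamard-basis coefficients are ⟨+|ψ⟩ = (α + β)/√2 and ⟨−|ψ⟩ = (α − β)/√2.
Here α = -0.002704, β = (0.8995 - 0.4369i): (α + β)/√2 = (0.6341 - 0.3089i), (α − β)/√2 = (-0.638 + 0.3089i).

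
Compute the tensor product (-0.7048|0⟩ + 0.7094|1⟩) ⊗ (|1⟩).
-0.7048|01⟩ + 0.7094|11⟩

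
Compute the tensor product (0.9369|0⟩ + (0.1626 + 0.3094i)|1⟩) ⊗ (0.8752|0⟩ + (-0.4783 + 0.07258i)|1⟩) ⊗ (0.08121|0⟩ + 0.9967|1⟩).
0.06659|000⟩ + 0.8173|001⟩ + (-0.03639 + 0.005522i)|010⟩ + (-0.4466 + 0.06778i)|011⟩ + (0.01156 + 0.02199i)|100⟩ + (0.1418 + 0.2699i)|101⟩ + (-0.00814 - 0.01106i)|110⟩ + (-0.0999 - 0.1357i)|111⟩

amp(|b₁b₂…⟩) = product of the factor amplitudes for bits b₁, b₂, …; only kets whose every factor amplitude is nonzero survive.
|000⟩: (0.9369)(0.8752)(0.08121) = 0.06659
|001⟩: (0.9369)(0.8752)(0.9967) = 0.8173
|010⟩: (0.9369)(-0.4783 + 0.07258i)(0.08121) = (-0.03639 + 0.005522i)
|011⟩: (0.9369)(-0.4783 + 0.07258i)(0.9967) = (-0.4466 + 0.06778i)
|100⟩: (0.1626 + 0.3094i)(0.8752)(0.08121) = (0.01156 + 0.02199i)
|101⟩: (0.1626 + 0.3094i)(0.8752)(0.9967) = (0.1418 + 0.2699i)
|110⟩: (0.1626 + 0.3094i)(-0.4783 + 0.07258i)(0.08121) = (-0.00814 - 0.01106i)
|111⟩: (0.1626 + 0.3094i)(-0.4783 + 0.07258i)(0.9967) = (-0.0999 - 0.1357i)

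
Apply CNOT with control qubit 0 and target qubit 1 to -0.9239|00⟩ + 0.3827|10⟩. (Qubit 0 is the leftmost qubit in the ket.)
-0.9239|00⟩ + 0.3827|11⟩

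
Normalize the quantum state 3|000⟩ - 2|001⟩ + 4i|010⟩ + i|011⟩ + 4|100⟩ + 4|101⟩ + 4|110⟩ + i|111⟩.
0.3375|000⟩ - 0.225|001⟩ + 0.45i|010⟩ + 0.1125i|011⟩ + 0.45|100⟩ + 0.45|101⟩ + 0.45|110⟩ + 0.1125i|111⟩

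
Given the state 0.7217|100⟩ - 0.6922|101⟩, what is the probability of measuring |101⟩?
0.4791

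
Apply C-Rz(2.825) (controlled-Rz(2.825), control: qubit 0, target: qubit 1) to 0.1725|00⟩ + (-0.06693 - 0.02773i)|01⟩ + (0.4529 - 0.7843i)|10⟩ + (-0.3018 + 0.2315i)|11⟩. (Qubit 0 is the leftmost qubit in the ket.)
0.1725|00⟩ + (-0.06693 - 0.02773i)|01⟩ + (-0.7031 - 0.5709i)|10⟩ + (-0.2762 - 0.2615i)|11⟩

C-Rz(2.825) leaves the control-|0⟩ kets |00⟩, |01⟩ unchanged and applies Rz(2.825) to qubit 1 on the control-|1⟩ pair (|10⟩, |11⟩).
Rz(2.825) = [[e^(−iθ/2), 0], [0, e^(iθ/2)]] with e^(±iθ/2) = cos(θ/2) ± i·sin(θ/2); θ = 2.825, cos(θ/2) ≈ 0.157636, sin(θ/2) ≈ 0.987497.
With a = amp(|10⟩) = (0.4529 - 0.7843i) and b = amp(|11⟩) = (-0.3018 + 0.2315i):
new amp(|10⟩) = (0.157636 - 0.987497i)·a = (-0.7031 - 0.5709i)
new amp(|11⟩) = (0.157636 + 0.987497i)·b = (-0.2762 - 0.2615i)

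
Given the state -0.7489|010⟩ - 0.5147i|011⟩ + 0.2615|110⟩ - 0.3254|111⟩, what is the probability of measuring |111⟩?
0.1059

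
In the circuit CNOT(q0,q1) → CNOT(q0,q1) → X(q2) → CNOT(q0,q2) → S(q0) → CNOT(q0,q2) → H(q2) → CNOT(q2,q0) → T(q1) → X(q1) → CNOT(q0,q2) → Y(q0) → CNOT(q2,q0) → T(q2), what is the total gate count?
14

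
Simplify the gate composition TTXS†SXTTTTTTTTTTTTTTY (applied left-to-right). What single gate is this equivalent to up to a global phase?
Y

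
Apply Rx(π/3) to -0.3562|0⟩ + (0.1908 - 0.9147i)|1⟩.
(-0.7658 - 0.0954i)|0⟩ + (0.1652 - 0.6141i)|1⟩

Rx(π/3) = [[cos(θ/2), −i·sin(θ/2)], [−i·sin(θ/2), cos(θ/2)]]; θ = π/3, cos(θ/2) ≈ 0.866025, sin(θ/2) ≈ 0.5.
With a = amp(|0⟩) = -0.3562 and b = amp(|1⟩) = (0.1908 - 0.9147i):
new amp(|0⟩) = (0.866025)·a + (-0.5i)·b = (-0.7658 - 0.0954i)
new amp(|1⟩) = (-0.5i)·a + (0.866025)·b = (0.1652 - 0.6141i)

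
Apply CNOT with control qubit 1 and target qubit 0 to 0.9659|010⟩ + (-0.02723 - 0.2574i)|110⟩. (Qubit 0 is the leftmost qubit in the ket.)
(-0.02723 - 0.2574i)|010⟩ + 0.9659|110⟩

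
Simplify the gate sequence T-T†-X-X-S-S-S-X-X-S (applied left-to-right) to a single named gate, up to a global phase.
I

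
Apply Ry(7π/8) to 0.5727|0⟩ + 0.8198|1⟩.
-0.6923|0⟩ + 0.7216|1⟩

Ry(7π/8) = [[cos(θ/2), −sin(θ/2)], [sin(θ/2), cos(θ/2)]]; θ = 7π/8, cos(θ/2) ≈ 0.19509, sin(θ/2) ≈ 0.980785.
With a = amp(|0⟩) = 0.5727 and b = amp(|1⟩) = 0.8198:
new amp(|0⟩) = (0.19509)·a + (-0.980785)·b = -0.6923
new amp(|1⟩) = (0.980785)·a + (0.19509)·b = 0.7216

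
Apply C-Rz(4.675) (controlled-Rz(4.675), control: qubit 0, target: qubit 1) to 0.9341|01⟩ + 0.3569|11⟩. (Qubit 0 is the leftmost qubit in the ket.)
0.9341|01⟩ + (-0.2476 + 0.257i)|11⟩

C-Rz(4.675) leaves the control-|0⟩ kets |00⟩, |01⟩ unchanged and applies Rz(4.675) to qubit 1 on the control-|1⟩ pair (|10⟩, |11⟩).
Rz(4.675) = [[e^(−iθ/2), 0], [0, e^(iθ/2)]] with e^(±iθ/2) = cos(θ/2) ± i·sin(θ/2); θ = 4.675, cos(θ/2) ≈ -0.693765, sin(θ/2) ≈ 0.720201.
With a = amp(|10⟩) = 0 and b = amp(|11⟩) = 0.3569:
new amp(|10⟩) = (-0.693765 - 0.720201i)·a = 0
new amp(|11⟩) = (-0.693765 + 0.720201i)·b = (-0.2476 + 0.257i)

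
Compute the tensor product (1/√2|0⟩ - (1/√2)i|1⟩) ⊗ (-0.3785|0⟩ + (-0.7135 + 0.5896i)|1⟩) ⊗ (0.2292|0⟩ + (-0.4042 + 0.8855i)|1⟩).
-0.06134|000⟩ + (0.1082 - 0.237i)|001⟩ + (-0.1156 + 0.09556i)|010⟩ + (-0.1652 - 0.6153i)|011⟩ + 0.06134i|100⟩ + (-0.237 - 0.1082i)|101⟩ + (0.09556 + 0.1156i)|110⟩ + (-0.6153 + 0.1652i)|111⟩

amp(|b₁b₂…⟩) = product of the factor amplitudes for bits b₁, b₂, …; only kets whose every factor amplitude is nonzero survive.
|000⟩: (1/√2)(-0.3785)(0.2292) = -0.06134
|001⟩: (1/√2)(-0.3785)(-0.4042 + 0.8855i) = (0.1082 - 0.237i)
|010⟩: (1/√2)(-0.7135 + 0.5896i)(0.2292) = (-0.1156 + 0.09556i)
|011⟩: (1/√2)(-0.7135 + 0.5896i)(-0.4042 + 0.8855i) = (-0.1652 - 0.6153i)
|100⟩: (-(1/√2)i)(-0.3785)(0.2292) = 0.06134i
|101⟩: (-(1/√2)i)(-0.3785)(-0.4042 + 0.8855i) = (-0.237 - 0.1082i)
|110⟩: (-(1/√2)i)(-0.7135 + 0.5896i)(0.2292) = (0.09556 + 0.1156i)
|111⟩: (-(1/√2)i)(-0.7135 + 0.5896i)(-0.4042 + 0.8855i) = (-0.6153 + 0.1652i)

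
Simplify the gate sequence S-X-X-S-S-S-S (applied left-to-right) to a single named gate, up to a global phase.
S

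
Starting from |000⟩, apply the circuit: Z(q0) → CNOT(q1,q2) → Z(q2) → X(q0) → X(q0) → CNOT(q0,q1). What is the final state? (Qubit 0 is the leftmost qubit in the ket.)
|000⟩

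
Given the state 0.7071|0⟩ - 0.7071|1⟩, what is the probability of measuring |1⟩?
0.5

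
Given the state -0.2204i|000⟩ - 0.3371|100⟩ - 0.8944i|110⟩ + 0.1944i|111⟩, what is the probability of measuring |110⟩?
0.8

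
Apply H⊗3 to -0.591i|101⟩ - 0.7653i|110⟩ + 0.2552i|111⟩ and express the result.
-0.3893i|000⟩ - 0.1519i|001⟩ - 0.0286i|010⟩ + 0.5698i|011⟩ + 0.3893i|100⟩ + 0.1519i|101⟩ + 0.0286i|110⟩ - 0.5698i|111⟩

H⊗3 gives amp(|y⟩) = (1/2√2) Σ_x (−1)^(x·y) amp(|x⟩), where x·y is the number of positions in which both x and y have a 1.
|000⟩: (-0.591i - 0.7653i + 0.2552i)/(2√2) = -0.3893i
|001⟩: (0.591i - 0.7653i - 0.2552i)/(2√2) = -0.1519i
|010⟩: (-0.591i + 0.7653i - 0.2552i)/(2√2) = -0.0286i
|011⟩: (0.591i + 0.7653i + 0.2552i)/(2√2) = 0.5698i
|100⟩: (0.591i + 0.7653i - 0.2552i)/(2√2) = 0.3893i
|101⟩: (-0.591i + 0.7653i + 0.2552i)/(2√2) = 0.1519i
|110⟩: (0.591i - 0.7653i + 0.2552i)/(2√2) = 0.0286i
|111⟩: (-0.591i - 0.7653i - 0.2552i)/(2√2) = -0.5698i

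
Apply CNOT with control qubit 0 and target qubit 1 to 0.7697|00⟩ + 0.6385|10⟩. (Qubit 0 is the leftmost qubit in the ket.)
0.7697|00⟩ + 0.6385|11⟩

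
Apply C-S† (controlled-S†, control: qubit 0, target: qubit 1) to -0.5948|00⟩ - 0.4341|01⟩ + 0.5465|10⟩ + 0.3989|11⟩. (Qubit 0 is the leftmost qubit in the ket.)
-0.5948|00⟩ - 0.4341|01⟩ + 0.5465|10⟩ - 0.3989i|11⟩

C-S† leaves the control-|0⟩ kets |00⟩, |01⟩ unchanged and applies S† to qubit 1 on the control-|1⟩ pair (|10⟩, |11⟩).
S† = [[1, 0], [0, -i]].
With a = amp(|10⟩) = 0.5465 and b = amp(|11⟩) = 0.3989:
new amp(|10⟩) = (1)·a = 0.5465
new amp(|11⟩) = (-i)·b = -0.3989i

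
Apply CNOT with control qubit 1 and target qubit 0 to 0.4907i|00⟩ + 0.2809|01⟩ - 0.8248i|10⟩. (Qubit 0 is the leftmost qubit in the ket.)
0.4907i|00⟩ - 0.8248i|10⟩ + 0.2809|11⟩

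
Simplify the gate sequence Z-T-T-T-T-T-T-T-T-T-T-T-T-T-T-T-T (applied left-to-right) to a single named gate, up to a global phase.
Z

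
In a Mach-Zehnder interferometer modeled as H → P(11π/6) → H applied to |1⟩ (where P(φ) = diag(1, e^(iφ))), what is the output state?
(0.06699 + 0.25i)|0⟩ + (0.933 - 0.25i)|1⟩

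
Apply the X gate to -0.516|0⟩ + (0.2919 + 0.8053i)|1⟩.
(0.2919 + 0.8053i)|0⟩ - 0.516|1⟩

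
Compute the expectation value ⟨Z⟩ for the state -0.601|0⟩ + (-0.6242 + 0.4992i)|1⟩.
-0.2776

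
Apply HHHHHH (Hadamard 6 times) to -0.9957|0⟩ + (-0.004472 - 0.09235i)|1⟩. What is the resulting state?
-0.9957|0⟩ + (-0.004472 - 0.09235i)|1⟩

H² = I, so an even number of Hadamards cancels: H^6 = I and the state is unchanged.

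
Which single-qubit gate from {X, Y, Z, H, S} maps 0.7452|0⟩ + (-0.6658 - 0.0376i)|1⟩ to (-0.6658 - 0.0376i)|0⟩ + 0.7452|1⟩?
X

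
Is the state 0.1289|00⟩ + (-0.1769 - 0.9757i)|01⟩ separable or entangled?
Separable

Writing the state as a|00⟩ + b|01⟩ + c|10⟩ + d|11⟩, it is a product state iff ad − bc = 0.
Here (a, b, c, d) = (0.1289, (-0.1769 - 0.9757i), 0, 0): ad − bc = (0.1289)(0) − (-0.1769 - 0.9757i)(0) = 0, so the state is separable.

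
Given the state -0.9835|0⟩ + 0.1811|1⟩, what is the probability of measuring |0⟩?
0.9673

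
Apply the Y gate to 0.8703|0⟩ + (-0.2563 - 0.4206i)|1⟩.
(-0.4206 + 0.2563i)|0⟩ + 0.8703i|1⟩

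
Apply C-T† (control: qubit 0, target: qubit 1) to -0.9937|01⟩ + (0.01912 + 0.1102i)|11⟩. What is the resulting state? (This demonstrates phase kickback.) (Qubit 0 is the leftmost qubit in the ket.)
-0.9937|01⟩ + (0.09144 + 0.0644i)|11⟩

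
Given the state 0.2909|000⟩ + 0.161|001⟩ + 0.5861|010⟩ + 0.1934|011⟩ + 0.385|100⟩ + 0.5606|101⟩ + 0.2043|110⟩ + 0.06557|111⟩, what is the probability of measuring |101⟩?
0.3143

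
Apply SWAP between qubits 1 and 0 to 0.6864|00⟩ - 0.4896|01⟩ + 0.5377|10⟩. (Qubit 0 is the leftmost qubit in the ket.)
0.6864|00⟩ + 0.5377|01⟩ - 0.4896|10⟩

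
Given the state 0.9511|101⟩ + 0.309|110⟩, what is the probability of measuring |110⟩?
0.09548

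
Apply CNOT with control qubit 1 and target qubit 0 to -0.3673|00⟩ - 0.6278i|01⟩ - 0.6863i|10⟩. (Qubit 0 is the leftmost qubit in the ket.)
-0.3673|00⟩ - 0.6863i|10⟩ - 0.6278i|11⟩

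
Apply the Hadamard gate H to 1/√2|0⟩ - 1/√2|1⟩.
|1⟩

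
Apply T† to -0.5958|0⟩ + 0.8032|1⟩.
-0.5958|0⟩ + (0.5679 - 0.5679i)|1⟩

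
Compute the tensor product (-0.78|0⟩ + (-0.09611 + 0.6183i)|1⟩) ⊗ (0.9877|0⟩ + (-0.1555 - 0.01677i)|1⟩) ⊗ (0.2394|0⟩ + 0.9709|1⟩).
-0.1844|000⟩ - 0.748|001⟩ + (0.02904 + 0.003131i)|010⟩ + (0.1178 + 0.0127i)|011⟩ + (-0.02273 + 0.1462i)|100⟩ + (-0.09217 + 0.5929i)|101⟩ + (0.00606 - 0.02263i)|110⟩ + (0.02458 - 0.09178i)|111⟩

amp(|b₁b₂…⟩) = product of the factor amplitudes for bits b₁, b₂, …; only kets whose every factor amplitude is nonzero survive.
|000⟩: (-0.78)(0.9877)(0.2394) = -0.1844
|001⟩: (-0.78)(0.9877)(0.9709) = -0.748
|010⟩: (-0.78)(-0.1555 - 0.01677i)(0.2394) = (0.02904 + 0.003131i)
|011⟩: (-0.78)(-0.1555 - 0.01677i)(0.9709) = (0.1178 + 0.0127i)
|100⟩: (-0.09611 + 0.6183i)(0.9877)(0.2394) = (-0.02273 + 0.1462i)
|101⟩: (-0.09611 + 0.6183i)(0.9877)(0.9709) = (-0.09217 + 0.5929i)
|110⟩: (-0.09611 + 0.6183i)(-0.1555 - 0.01677i)(0.2394) = (0.00606 - 0.02263i)
|111⟩: (-0.09611 + 0.6183i)(-0.1555 - 0.01677i)(0.9709) = (0.02458 - 0.09178i)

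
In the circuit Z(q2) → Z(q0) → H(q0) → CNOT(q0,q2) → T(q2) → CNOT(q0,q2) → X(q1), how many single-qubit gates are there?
5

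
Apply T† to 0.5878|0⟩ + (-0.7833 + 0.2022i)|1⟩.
0.5878|0⟩ + (-0.4109 + 0.6969i)|1⟩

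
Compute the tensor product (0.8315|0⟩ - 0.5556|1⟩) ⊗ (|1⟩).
0.8315|01⟩ - 0.5556|11⟩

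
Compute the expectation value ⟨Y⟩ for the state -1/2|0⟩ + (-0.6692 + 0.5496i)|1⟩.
-0.5496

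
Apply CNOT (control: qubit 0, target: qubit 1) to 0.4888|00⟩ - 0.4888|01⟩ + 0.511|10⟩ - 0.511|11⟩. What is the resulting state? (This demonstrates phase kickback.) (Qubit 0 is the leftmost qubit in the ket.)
0.4888|00⟩ - 0.4888|01⟩ - 0.511|10⟩ + 0.511|11⟩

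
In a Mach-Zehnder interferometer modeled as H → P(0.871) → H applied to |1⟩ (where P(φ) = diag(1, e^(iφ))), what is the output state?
(0.178 - 0.3825i)|0⟩ + (0.822 + 0.3825i)|1⟩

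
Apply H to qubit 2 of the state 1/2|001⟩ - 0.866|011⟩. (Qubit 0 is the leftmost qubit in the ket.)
1/√8|000⟩ - 1/√8|001⟩ - 0.6124|010⟩ + 0.6124|011⟩

H on qubit 2 mixes each pair of kets that differ only in qubit 2: amplitudes (a, b) of (|…0…⟩, |…1…⟩) become ((a + b)/√2, (a − b)/√2). Kets absent from the input have amplitude 0.
(|000⟩, |001⟩): (a, b) = (0, 1/2) → (1/√8, -1/√8)
(|010⟩, |011⟩): (a, b) = (0, -0.866) → (-0.6124, 0.6124)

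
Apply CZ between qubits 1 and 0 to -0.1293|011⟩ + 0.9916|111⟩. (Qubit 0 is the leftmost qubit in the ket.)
-0.1293|011⟩ - 0.9916|111⟩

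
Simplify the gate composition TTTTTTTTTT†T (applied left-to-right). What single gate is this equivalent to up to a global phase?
T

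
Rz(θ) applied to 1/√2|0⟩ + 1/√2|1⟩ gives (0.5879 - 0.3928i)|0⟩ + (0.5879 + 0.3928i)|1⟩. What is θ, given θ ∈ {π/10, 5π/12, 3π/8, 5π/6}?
3π/8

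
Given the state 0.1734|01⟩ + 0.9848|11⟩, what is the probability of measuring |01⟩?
0.03007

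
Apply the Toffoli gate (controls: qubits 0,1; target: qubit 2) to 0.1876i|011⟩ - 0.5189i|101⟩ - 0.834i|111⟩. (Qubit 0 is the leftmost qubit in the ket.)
0.1876i|011⟩ - 0.5189i|101⟩ - 0.834i|110⟩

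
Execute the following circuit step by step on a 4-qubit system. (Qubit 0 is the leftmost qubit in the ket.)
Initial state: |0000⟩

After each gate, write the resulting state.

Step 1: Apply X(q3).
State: |0001⟩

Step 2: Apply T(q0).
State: |0001⟩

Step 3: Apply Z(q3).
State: -|0001⟩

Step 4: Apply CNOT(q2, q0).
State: -|0001⟩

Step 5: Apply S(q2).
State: -|0001⟩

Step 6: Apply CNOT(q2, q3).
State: -|0001⟩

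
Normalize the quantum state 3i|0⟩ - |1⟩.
0.9487i|0⟩ - 0.3162|1⟩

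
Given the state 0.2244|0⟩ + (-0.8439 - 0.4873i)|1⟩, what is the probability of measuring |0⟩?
0.05036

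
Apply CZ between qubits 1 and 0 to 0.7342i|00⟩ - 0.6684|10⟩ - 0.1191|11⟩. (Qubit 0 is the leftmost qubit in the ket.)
0.7342i|00⟩ - 0.6684|10⟩ + 0.1191|11⟩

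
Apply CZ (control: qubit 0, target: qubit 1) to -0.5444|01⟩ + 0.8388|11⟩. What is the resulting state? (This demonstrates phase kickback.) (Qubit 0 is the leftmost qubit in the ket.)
-0.5444|01⟩ - 0.8388|11⟩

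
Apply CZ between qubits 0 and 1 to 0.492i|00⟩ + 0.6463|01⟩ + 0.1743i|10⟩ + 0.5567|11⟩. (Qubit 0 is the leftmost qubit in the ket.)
0.492i|00⟩ + 0.6463|01⟩ + 0.1743i|10⟩ - 0.5567|11⟩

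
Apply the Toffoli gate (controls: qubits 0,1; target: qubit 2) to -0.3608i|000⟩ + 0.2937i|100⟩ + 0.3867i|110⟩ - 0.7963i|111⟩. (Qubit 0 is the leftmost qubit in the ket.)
-0.3608i|000⟩ + 0.2937i|100⟩ - 0.7963i|110⟩ + 0.3867i|111⟩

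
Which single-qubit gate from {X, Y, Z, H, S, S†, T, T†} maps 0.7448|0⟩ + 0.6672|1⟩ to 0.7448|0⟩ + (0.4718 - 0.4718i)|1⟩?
T†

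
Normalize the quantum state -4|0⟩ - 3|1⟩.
-0.8|0⟩ - 0.6|1⟩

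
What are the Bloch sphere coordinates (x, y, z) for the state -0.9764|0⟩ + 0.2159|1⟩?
(-0.4216, 0, 0.9067)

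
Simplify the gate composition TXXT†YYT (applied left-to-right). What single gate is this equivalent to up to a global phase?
T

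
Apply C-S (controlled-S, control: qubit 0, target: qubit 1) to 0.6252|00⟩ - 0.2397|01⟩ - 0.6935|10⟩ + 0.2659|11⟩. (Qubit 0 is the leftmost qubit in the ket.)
0.6252|00⟩ - 0.2397|01⟩ - 0.6935|10⟩ + 0.2659i|11⟩

C-S leaves the control-|0⟩ kets |00⟩, |01⟩ unchanged and applies S to qubit 1 on the control-|1⟩ pair (|10⟩, |11⟩).
S = [[1, 0], [0, i]].
With a = amp(|10⟩) = -0.6935 and b = amp(|11⟩) = 0.2659:
new amp(|10⟩) = (1)·a = -0.6935
new amp(|11⟩) = (i)·b = 0.2659i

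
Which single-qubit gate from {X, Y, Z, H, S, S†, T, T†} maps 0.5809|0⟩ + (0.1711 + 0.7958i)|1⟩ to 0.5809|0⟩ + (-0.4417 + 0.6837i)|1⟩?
T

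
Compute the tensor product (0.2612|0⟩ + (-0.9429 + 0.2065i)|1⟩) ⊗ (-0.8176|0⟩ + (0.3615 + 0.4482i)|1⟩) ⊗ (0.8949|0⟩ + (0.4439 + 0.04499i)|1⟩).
-0.1911|000⟩ + (-0.0948 - 0.009608i)|001⟩ + (0.0845 + 0.1048i)|010⟩ + (0.03665 + 0.05622i)|011⟩ + (0.6899 - 0.1511i)|100⟩ + (0.3498 - 0.04026i)|101⟩ + (-0.3879 - 0.3114i)|110⟩ + (-0.1767 - 0.174i)|111⟩

amp(|b₁b₂…⟩) = product of the factor amplitudes for bits b₁, b₂, …; only kets whose every factor amplitude is nonzero survive.
|000⟩: (0.2612)(-0.8176)(0.8949) = -0.1911
|001⟩: (0.2612)(-0.8176)(0.4439 + 0.04499i) = (-0.0948 - 0.009608i)
|010⟩: (0.2612)(0.3615 + 0.4482i)(0.8949) = (0.0845 + 0.1048i)
|011⟩: (0.2612)(0.3615 + 0.4482i)(0.4439 + 0.04499i) = (0.03665 + 0.05622i)
|100⟩: (-0.9429 + 0.2065i)(-0.8176)(0.8949) = (0.6899 - 0.1511i)
|101⟩: (-0.9429 + 0.2065i)(-0.8176)(0.4439 + 0.04499i) = (0.3498 - 0.04026i)
|110⟩: (-0.9429 + 0.2065i)(0.3615 + 0.4482i)(0.8949) = (-0.3879 - 0.3114i)
|111⟩: (-0.9429 + 0.2065i)(0.3615 + 0.4482i)(0.4439 + 0.04499i) = (-0.1767 - 0.174i)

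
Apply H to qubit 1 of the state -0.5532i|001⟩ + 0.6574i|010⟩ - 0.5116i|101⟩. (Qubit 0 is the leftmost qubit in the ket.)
0.4649i|000⟩ - 0.3912i|001⟩ - 0.4649i|010⟩ - 0.3912i|011⟩ - 0.3618i|101⟩ - 0.3618i|111⟩

H on qubit 1 mixes each pair of kets that differ only in qubit 1: amplitudes (a, b) of (|…0…⟩, |…1…⟩) become ((a + b)/√2, (a − b)/√2). Kets absent from the input have amplitude 0.
(|000⟩, |010⟩): (a, b) = (0, 0.6574i) → (0.4649i, -0.4649i)
(|001⟩, |011⟩): (a, b) = (-0.5532i, 0) → (-0.3912i, -0.3912i)
(|101⟩, |111⟩): (a, b) = (-0.5116i, 0) → (-0.3618i, -0.3618i)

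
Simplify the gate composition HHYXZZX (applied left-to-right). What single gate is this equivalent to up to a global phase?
Y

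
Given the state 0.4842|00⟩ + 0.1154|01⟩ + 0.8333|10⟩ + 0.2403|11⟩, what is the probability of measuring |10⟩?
0.6944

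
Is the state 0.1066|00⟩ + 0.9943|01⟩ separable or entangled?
Separable

Writing the state as a|00⟩ + b|01⟩ + c|10⟩ + d|11⟩, it is a product state iff ad − bc = 0.
Here (a, b, c, d) = (0.1066, 0.9943, 0, 0): ad − bc = (0.1066)(0) − (0.9943)(0) = 0, so the state is separable.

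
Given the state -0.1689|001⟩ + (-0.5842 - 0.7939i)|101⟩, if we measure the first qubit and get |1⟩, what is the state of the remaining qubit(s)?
(-0.5927 - 0.8054i)|01⟩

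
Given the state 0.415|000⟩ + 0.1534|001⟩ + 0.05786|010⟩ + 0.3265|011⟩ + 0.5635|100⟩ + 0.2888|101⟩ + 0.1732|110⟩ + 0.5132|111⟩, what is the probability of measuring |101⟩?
0.08341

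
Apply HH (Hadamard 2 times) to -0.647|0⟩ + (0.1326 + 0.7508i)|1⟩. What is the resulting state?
-0.647|0⟩ + (0.1326 + 0.7508i)|1⟩

H² = I, so an even number of Hadamards cancels: H^2 = I and the state is unchanged.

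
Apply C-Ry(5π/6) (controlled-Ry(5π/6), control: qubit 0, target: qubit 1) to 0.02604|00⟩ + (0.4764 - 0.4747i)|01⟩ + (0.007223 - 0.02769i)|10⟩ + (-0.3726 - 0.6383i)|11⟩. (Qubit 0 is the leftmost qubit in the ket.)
0.02604|00⟩ + (0.4764 - 0.4747i)|01⟩ + (0.3618 + 0.6094i)|10⟩ + (-0.08946 - 0.192i)|11⟩

C-Ry(5π/6) leaves the control-|0⟩ kets |00⟩, |01⟩ unchanged and applies Ry(5π/6) to qubit 1 on the control-|1⟩ pair (|10⟩, |11⟩).
Ry(5π/6) = [[cos(θ/2), −sin(θ/2)], [sin(θ/2), cos(θ/2)]]; θ = 5π/6, cos(θ/2) ≈ 0.258819, sin(θ/2) ≈ 0.965926.
With a = amp(|10⟩) = (0.007223 - 0.02769i) and b = amp(|11⟩) = (-0.3726 - 0.6383i):
new amp(|10⟩) = (0.258819)·a + (-0.965926)·b = (0.3618 + 0.6094i)
new amp(|11⟩) = (0.965926)·a + (0.258819)·b = (-0.08946 - 0.192i)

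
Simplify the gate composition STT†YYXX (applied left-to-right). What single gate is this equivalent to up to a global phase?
S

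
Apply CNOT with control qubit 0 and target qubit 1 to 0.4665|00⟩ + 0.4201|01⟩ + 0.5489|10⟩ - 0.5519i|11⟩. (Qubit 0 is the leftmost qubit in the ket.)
0.4665|00⟩ + 0.4201|01⟩ - 0.5519i|10⟩ + 0.5489|11⟩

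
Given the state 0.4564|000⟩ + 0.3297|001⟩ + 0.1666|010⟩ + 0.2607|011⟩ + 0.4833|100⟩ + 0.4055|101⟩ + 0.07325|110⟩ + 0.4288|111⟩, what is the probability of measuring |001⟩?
0.1087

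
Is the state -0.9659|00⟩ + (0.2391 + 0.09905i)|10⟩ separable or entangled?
Separable

Writing the state as a|00⟩ + b|01⟩ + c|10⟩ + d|11⟩, it is a product state iff ad − bc = 0.
Here (a, b, c, d) = (-0.9659, 0, (0.2391 + 0.09905i), 0): ad − bc = (-0.9659)(0) − (0)(0.2391 + 0.09905i) = 0, so the state is separable.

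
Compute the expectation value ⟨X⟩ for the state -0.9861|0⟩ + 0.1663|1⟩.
-0.328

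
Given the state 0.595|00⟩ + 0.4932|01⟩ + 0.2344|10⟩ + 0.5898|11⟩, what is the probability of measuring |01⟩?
0.2432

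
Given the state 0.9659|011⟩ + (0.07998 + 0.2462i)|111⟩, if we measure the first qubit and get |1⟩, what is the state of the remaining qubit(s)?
(0.309 + 0.9511i)|11⟩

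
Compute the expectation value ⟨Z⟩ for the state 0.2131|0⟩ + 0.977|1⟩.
-0.9091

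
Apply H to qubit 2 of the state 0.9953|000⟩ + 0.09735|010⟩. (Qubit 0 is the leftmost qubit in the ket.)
0.7038|000⟩ + 0.7038|001⟩ + 0.06884|010⟩ + 0.06884|011⟩

H on qubit 2 mixes each pair of kets that differ only in qubit 2: amplitudes (a, b) of (|…0…⟩, |…1…⟩) become ((a + b)/√2, (a − b)/√2). Kets absent from the input have amplitude 0.
(|000⟩, |001⟩): (a, b) = (0.9953, 0) → (0.7038, 0.7038)
(|010⟩, |011⟩): (a, b) = (0.09735, 0) → (0.06884, 0.06884)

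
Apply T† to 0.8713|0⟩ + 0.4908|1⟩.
0.8713|0⟩ + (0.347 - 0.347i)|1⟩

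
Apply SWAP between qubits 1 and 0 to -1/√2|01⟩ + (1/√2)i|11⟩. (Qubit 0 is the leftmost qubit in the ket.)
-1/√2|10⟩ + (1/√2)i|11⟩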